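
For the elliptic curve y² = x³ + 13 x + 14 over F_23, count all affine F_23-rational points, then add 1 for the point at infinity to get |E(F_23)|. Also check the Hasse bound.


Affine points = {(2, 5), (2, 18), (6, 3), (6, 20), (8, 3), (8, 20), (9, 3), (9, 20), (11, 4), (11, 19), (12, 9), (12, 14), (18, 10), (18, 13), (19, 6), (19, 17), (21, 7), (21, 16), (22, 0)}; affine count = 19; |E(F_23)| = 20.

Discriminant check: Δ ∝ 4a³ + 27b² = 4·13³ + 27·14² = 4·2197 + 27·196 ≡ 4 (mod 23). Nonzero ⇒ E is nonsingular.
For each x ∈ F_23, compute rhs = x³ + 13·x + 14 mod 23, then count y ∈ F_23 with y² ≡ rhs.
  x = 0: rhs = 14, matching y values: none (0 points).
  x = 1: rhs = 5, matching y values: none (0 points).
  x = 2: rhs = 2, matching y values: 5, 18 (2 points).
  x = 3: rhs = 11, matching y values: none (0 points).
  x = 4: rhs = 15, matching y values: none (0 points).
  x = 5: rhs = 20, matching y values: none (0 points).
  x = 6: rhs = 9, matching y values: 3, 20 (2 points).
  x = 7: rhs = 11, matching y values: none (0 points).
  x = 8: rhs = 9, matching y values: 3, 20 (2 points).
  x = 9: rhs = 9, matching y values: 3, 20 (2 points).
  x = 10: rhs = 17, matching y values: none (0 points).
  x = 11: rhs = 16, matching y values: 4, 19 (2 points).
  x = 12: rhs = 12, matching y values: 9, 14 (2 points).
  x = 13: rhs = 11, matching y values: none (0 points).
  x = 14: rhs = 19, matching y values: none (0 points).
  x = 15: rhs = 19, matching y values: none (0 points).
  x = 16: rhs = 17, matching y values: none (0 points).
  x = 17: rhs = 19, matching y values: none (0 points).
  x = 18: rhs = 8, matching y values: 10, 13 (2 points).
  x = 19: rhs = 13, matching y values: 6, 17 (2 points).
  x = 20: rhs = 17, matching y values: none (0 points).
  x = 21: rhs = 3, matching y values: 7, 16 (2 points).
  x = 22: rhs = 0, matching y values: 0 (1 points).
Total affine count: 19.
Full point count |E(F_23)| = 19 + 1 = 20.
Hasse bound: |20 − (23+1)| = |-4| = 4 ≤ 2√23 ≈ 9.5917 ✓.


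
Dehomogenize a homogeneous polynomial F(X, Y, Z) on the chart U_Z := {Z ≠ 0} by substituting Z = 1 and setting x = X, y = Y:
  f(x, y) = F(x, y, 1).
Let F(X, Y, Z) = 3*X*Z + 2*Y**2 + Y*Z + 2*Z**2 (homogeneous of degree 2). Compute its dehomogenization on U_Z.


f(x, y) = 3*x + 2*y**2 + y + 2

On U_Z we set Z = 1. Each monomial c·X^i·Y^j·Z^k in F becomes c·x^i·y^j·1^k = c·x^i·y^j.
Substituting Z = 1: F(X, Y, 1) = 3*x + 2*y**2 + y + 2.
Note: deg(f) ≤ deg(F) = 2; strict inequality happens when F is divisible by Z (lost terms).


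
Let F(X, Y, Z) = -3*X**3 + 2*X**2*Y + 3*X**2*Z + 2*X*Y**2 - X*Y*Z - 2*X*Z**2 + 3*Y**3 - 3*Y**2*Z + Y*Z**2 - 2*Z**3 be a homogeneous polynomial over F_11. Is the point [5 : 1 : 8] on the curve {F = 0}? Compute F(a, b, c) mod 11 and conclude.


F(5,1,8) ≡ 10 (mod 11); P is NOT on the curve.

Evaluate F(5, 1, 8) term-by-term (mod 11).
  -3*X**3 ↦ -3·125·1·1 = -375
  2*X**2*Y ↦ 2·25·1·1 = 50
  3*X**2*Z ↦ 3·25·1·8 = 600
  2*X*Y**2 ↦ 2·5·1·1 = 10
  -X*Y*Z ↦ -1·5·1·8 = -40
  -2*X*Z**2 ↦ -2·5·1·64 = -640
  3*Y**3 ↦ 3·1·1·1 = 3
  -3*Y**2*Z ↦ -3·1·1·8 = -24
  Y*Z**2 ↦ 1·1·1·64 = 64
  -2*Z**3 ↦ -2·1·1·512 = -1024
Sum: F(5, 1, 8) = (-375) + (50) + (600) + (10) + (-40) + (-640) + (3) + (-24) + (64) + (-1024) = -1376.
Reducing mod 11: -1376 ≡ 10 (mod 11).
Since F(a, b, c) ≡ 10 ≠ 0 (mod 11), P does NOT lie on the curve.


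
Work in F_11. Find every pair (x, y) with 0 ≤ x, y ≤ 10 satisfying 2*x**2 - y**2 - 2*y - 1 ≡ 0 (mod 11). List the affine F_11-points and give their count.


Affine F_11-points: {(0, 10)}; count = 1.

For each of the 121 pairs (x, y) ∈ F_11², evaluate f(x, y) mod 11. Record the zeros.
  x = 0: [0↦10, 1↦7, 2↦2, 3↦6, 4↦8, 5↦8, 6↦6, 7↦2, 8↦7, 9↦10, 10↦0]  zeros at y ∈ {10}
  x = 1: [0↦1, 1↦9, 2↦4, 3↦8, 4↦10, 5↦10, 6↦8, 7↦4, 8↦9, 9↦1, 10↦2]  zeros at y ∈ ∅
  x = 2: [0↦7, 1↦4, 2↦10, 3↦3, 4↦5, 5↦5, 6↦3, 7↦10, 8↦4, 9↦7, 10↦8]  zeros at y ∈ ∅
  x = 3: [0↦6, 1↦3, 2↦9, 3↦2, 4↦4, 5↦4, 6↦2, 7↦9, 8↦3, 9↦6, 10↦7]  zeros at y ∈ ∅
  x = 4: [0↦9, 1↦6, 2↦1, 3↦5, 4↦7, 5↦7, 6↦5, 7↦1, 8↦6, 9↦9, 10↦10]  zeros at y ∈ ∅
  x = 5: [0↦5, 1↦2, 2↦8, 3↦1, 4↦3, 5↦3, 6↦1, 7↦8, 8↦2, 9↦5, 10↦6]  zeros at y ∈ ∅
  x = 6: [0↦5, 1↦2, 2↦8, 3↦1, 4↦3, 5↦3, 6↦1, 7↦8, 8↦2, 9↦5, 10↦6]  zeros at y ∈ ∅
  x = 7: [0↦9, 1↦6, 2↦1, 3↦5, 4↦7, 5↦7, 6↦5, 7↦1, 8↦6, 9↦9, 10↦10]  zeros at y ∈ ∅
  x = 8: [0↦6, 1↦3, 2↦9, 3↦2, 4↦4, 5↦4, 6↦2, 7↦9, 8↦3, 9↦6, 10↦7]  zeros at y ∈ ∅
  x = 9: [0↦7, 1↦4, 2↦10, 3↦3, 4↦5, 5↦5, 6↦3, 7↦10, 8↦4, 9↦7, 10↦8]  zeros at y ∈ ∅
  x = 10: [0↦1, 1↦9, 2↦4, 3↦8, 4↦10, 5↦10, 6↦8, 7↦4, 8↦9, 9↦1, 10↦2]  zeros at y ∈ ∅
Collecting zeros: affine points = {(0, 10)}.
Total count |C(F_11)_aff| = 1.


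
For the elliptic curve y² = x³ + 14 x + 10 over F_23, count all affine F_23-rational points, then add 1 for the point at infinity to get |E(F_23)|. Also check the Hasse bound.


Affine points = {(1, 5), (1, 18), (2, 0), (8, 6), (8, 17), (10, 0), (11, 0), (14, 11), (14, 12), (16, 11), (16, 12), (17, 3), (17, 20), (22, 8), (22, 15)}; affine count = 15; |E(F_23)| = 16.

Discriminant check: Δ ∝ 4a³ + 27b² = 4·14³ + 27·10² = 4·2744 + 27·100 ≡ 14 (mod 23). Nonzero ⇒ E is nonsingular.
For each x ∈ F_23, compute rhs = x³ + 14·x + 10 mod 23, then count y ∈ F_23 with y² ≡ rhs.
  x = 0: rhs = 10, matching y values: none (0 points).
  x = 1: rhs = 2, matching y values: 5, 18 (2 points).
  x = 2: rhs = 0, matching y values: 0 (1 points).
  x = 3: rhs = 10, matching y values: none (0 points).
  x = 4: rhs = 15, matching y values: none (0 points).
  x = 5: rhs = 21, matching y values: none (0 points).
  x = 6: rhs = 11, matching y values: none (0 points).
  x = 7: rhs = 14, matching y values: none (0 points).
  x = 8: rhs = 13, matching y values: 6, 17 (2 points).
  x = 9: rhs = 14, matching y values: none (0 points).
  x = 10: rhs = 0, matching y values: 0 (1 points).
  x = 11: rhs = 0, matching y values: 0 (1 points).
  x = 12: rhs = 20, matching y values: none (0 points).
  x = 13: rhs = 20, matching y values: none (0 points).
  x = 14: rhs = 6, matching y values: 11, 12 (2 points).
  x = 15: rhs = 7, matching y values: none (0 points).
  x = 16: rhs = 6, matching y values: 11, 12 (2 points).
  x = 17: rhs = 9, matching y values: 3, 20 (2 points).
  x = 18: rhs = 22, matching y values: none (0 points).
  x = 19: rhs = 5, matching y values: none (0 points).
  x = 20: rhs = 10, matching y values: none (0 points).
  x = 21: rhs = 20, matching y values: none (0 points).
  x = 22: rhs = 18, matching y values: 8, 15 (2 points).
Total affine count: 15.
Full point count |E(F_23)| = 15 + 1 = 16.
Hasse bound: |16 − (23+1)| = |-8| = 8 ≤ 2√23 ≈ 9.5917 ✓.


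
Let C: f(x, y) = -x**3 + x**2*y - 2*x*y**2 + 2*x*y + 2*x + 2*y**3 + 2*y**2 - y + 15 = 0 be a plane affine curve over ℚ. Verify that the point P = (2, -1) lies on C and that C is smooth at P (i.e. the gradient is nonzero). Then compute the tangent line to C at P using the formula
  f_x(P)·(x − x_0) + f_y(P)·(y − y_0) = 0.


Tangent line at P: -18*x + 17*y + 53 = 0.

Step 1: f(2, -1) = 0, so P lies on C.
Step 2: partial derivatives
  f_x(x, y) = -3*x**2 + 2*x*y - 2*y**2 + 2*y + 2, f_y(x, y) = x**2 - 4*x*y + 2*x + 6*y**2 + 4*y - 1.
  f_x(P) = -18, f_y(P) = 17 (gradient nonzero, so P is smooth).
Step 3: tangent line at P: -18·(x − 2) + 17·(y − -1) = 0.
Expanding: -18*x + 17*y + 53 = 0.


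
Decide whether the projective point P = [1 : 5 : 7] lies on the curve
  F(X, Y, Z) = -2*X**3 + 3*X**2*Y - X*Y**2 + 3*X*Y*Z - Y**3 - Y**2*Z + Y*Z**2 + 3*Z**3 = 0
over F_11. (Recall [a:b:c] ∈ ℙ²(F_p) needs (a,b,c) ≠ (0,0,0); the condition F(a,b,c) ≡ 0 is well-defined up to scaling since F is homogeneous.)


F(1,5,7) ≡ 0 (mod 11); P is on the curve.

Evaluate F(1, 5, 7) term-by-term (mod 11).
  -2*X**3 ↦ -2·1·1·1 = -2
  3*X**2*Y ↦ 3·1·5·1 = 15
  -X*Y**2 ↦ -1·1·25·1 = -25
  3*X*Y*Z ↦ 3·1·5·7 = 105
  -Y**3 ↦ -1·1·125·1 = -125
  -Y**2*Z ↦ -1·1·25·7 = -175
  Y*Z**2 ↦ 1·1·5·49 = 245
  3*Z**3 ↦ 3·1·1·343 = 1029
Sum: F(1, 5, 7) = (-2) + (15) + (-25) + (105) + (-125) + (-175) + (245) + (1029) = 1067.
Reducing mod 11: 1067 ≡ 0 (mod 11).
Since F(a, b, c) ≡ 0 (mod 11), P lies on the curve.


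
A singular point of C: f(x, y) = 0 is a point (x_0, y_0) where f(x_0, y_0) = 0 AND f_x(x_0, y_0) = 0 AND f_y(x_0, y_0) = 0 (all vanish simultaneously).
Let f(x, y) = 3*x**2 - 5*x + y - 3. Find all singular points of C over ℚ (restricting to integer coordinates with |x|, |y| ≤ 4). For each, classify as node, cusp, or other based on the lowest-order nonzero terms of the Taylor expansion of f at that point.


No singular points in the scanned grid; C is smooth there.

Compute partial derivatives:
  f_x = 6*x - 5.
  f_y = 1.
f_y = 1 is a nonzero constant, so f_y never vanishes: no point (x, y) can satisfy f = f_x = f_y = 0. In particular no (x, y) ∈ {−4, ..., 4}² is singular; the curve is smooth.


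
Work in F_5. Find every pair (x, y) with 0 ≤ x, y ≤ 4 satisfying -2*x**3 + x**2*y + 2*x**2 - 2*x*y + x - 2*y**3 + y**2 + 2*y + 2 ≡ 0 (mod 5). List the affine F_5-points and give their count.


Affine F_5-points: {(1, 4), (4, 0), (4, 3)}; count = 3.

For each of the 25 pairs (x, y) ∈ F_5², evaluate f(x, y) mod 5. Record the zeros.
  x = 0: [0↦2, 1↦3, 2↦4, 3↦3, 4↦3]  zeros at y ∈ ∅
  x = 1: [0↦3, 1↦3, 2↦3, 3↦1, 4↦0]  zeros at y ∈ {4}
  x = 2: [0↦1, 1↦2, 2↦3, 3↦2, 4↦2]  zeros at y ∈ ∅
  x = 3: [0↦4, 1↦3, 2↦2, 3↦4, 4↦2]  zeros at y ∈ ∅
  x = 4: [0↦0, 1↦4, 2↦3, 3↦0, 4↦3]  zeros at y ∈ {0, 3}
Collecting zeros: affine points = {(1, 4), (4, 0), (4, 3)}.
Total count |C(F_5)_aff| = 3.


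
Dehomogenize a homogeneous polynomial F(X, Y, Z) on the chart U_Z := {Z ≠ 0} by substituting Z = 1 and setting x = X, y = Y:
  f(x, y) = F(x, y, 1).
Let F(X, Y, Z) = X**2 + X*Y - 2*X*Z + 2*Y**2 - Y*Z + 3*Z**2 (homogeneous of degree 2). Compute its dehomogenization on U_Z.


f(x, y) = x**2 + x*y - 2*x + 2*y**2 - y + 3

On U_Z we set Z = 1. Each monomial c·X^i·Y^j·Z^k in F becomes c·x^i·y^j·1^k = c·x^i·y^j.
Substituting Z = 1: F(X, Y, 1) = x**2 + x*y - 2*x + 2*y**2 - y + 3.
Note: deg(f) ≤ deg(F) = 2; strict inequality happens when F is divisible by Z (lost terms).


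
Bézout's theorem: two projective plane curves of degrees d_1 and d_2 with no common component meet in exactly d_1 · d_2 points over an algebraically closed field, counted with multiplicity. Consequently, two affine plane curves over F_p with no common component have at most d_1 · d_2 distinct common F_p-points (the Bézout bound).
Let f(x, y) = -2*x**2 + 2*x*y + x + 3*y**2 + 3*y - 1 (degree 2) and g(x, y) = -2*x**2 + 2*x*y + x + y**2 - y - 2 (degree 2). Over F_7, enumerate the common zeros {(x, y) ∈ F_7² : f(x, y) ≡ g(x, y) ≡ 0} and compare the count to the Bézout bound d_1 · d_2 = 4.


Common zeros: {(4, 4), (6, 1)}; count = 2; Bézout bound = 4.

deg(f) = 2, deg(g) = 2, so Bézout bound = 4.
Scan x ∈ F_7. For each x, list the y ∈ F_7 with f(x, y) ≡ 0 and those with g(x, y) ≡ 0 (mod 7); the common zeros in that column are the intersection.
  x = 0: f ≡ 0 at y ∈ {3}; g ≡ 0 at y ∈ {2, 6}; common: ∅.
  x = 1: f ≡ 0 at y ∈ {5}; g ≡ 0 at y ∈ ∅; common: ∅.
  x = 2: f ≡ 0 at y ∈ {0}; g ≡ 0 at y ∈ ∅; common: ∅.
  x = 3: f ≡ 0 at y ∈ {2}; g ≡ 0 at y ∈ {3, 6}; common: ∅.
  x = 4: f ≡ 0 at y ∈ {4}; g ≡ 0 at y ∈ {3, 4}; common: {4}.
  x = 5: f ≡ 0 at y ∈ {6}; g ≡ 0 at y ∈ ∅; common: ∅.
  x = 6: f ≡ 0 at y ∈ {1}; g ≡ 0 at y ∈ {1, 2}; common: {1}.
Collecting: common zeros = {(4, 4), (6, 1)}, so the count is 2.
Comparison with the Bézout bound: 2 ≤ 4 = deg(f)·deg(g), as expected for curves with no common component (the affine F_7-count falls short of the bound because intersections may lie at infinity, over extension fields, or carry multiplicity).


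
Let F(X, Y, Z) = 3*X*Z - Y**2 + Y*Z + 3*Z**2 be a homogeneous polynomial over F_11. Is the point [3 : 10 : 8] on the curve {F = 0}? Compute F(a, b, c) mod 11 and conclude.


F(3,10,8) ≡ 2 (mod 11); P is NOT on the curve.

Evaluate F(3, 10, 8) term-by-term (mod 11).
  3*X*Z ↦ 3·3·1·8 = 72
  -Y**2 ↦ -1·1·100·1 = -100
  Y*Z ↦ 1·1·10·8 = 80
  3*Z**2 ↦ 3·1·1·64 = 192
Sum: F(3, 10, 8) = (72) + (-100) + (80) + (192) = 244.
Reducing mod 11: 244 ≡ 2 (mod 11).
Since F(a, b, c) ≡ 2 ≠ 0 (mod 11), P does NOT lie on the curve.


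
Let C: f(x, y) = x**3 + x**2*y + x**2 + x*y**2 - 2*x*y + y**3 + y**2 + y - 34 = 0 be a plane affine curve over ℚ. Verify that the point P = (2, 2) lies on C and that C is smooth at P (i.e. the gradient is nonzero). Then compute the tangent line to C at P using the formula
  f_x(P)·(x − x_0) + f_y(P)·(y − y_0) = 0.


Tangent line at P: 24*x + 25*y - 98 = 0.

Step 1: f(2, 2) = 0, so P lies on C.
Step 2: partial derivatives
  f_x(x, y) = 3*x**2 + 2*x*y + 2*x + y**2 - 2*y, f_y(x, y) = x**2 + 2*x*y - 2*x + 3*y**2 + 2*y + 1.
  f_x(P) = 24, f_y(P) = 25 (gradient nonzero, so P is smooth).
Step 3: tangent line at P: 24·(x − 2) + 25·(y − 2) = 0.
Expanding: 24*x + 25*y - 98 = 0.


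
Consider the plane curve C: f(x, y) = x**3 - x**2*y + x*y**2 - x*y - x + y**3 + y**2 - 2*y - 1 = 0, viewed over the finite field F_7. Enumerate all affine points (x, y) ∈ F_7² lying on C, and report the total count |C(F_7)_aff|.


Affine F_7-points: {(0, 2), (1, 2), (1, 5), (2, 3), (3, 1), (5, 0), (6, 6)}; count = 7.

For each of the 49 pairs (x, y) ∈ F_7², evaluate f(x, y) mod 7. Record the zeros.
  x = 0: [0↦6, 1↦6, 2↦0, 3↦1, 4↦1, 5↦6, 6↦1]  zeros at y ∈ {2}
  x = 1: [0↦6, 1↦5, 2↦0, 3↦4, 4↦2, 5↦0, 6↦4]  zeros at y ∈ {2, 5}
  x = 2: [0↦5, 1↦1, 2↦2, 3↦0, 4↦1, 5↦4, 6↦1]  zeros at y ∈ {3}
  x = 3: [0↦2, 1↦0, 2↦5, 3↦2, 4↦4, 5↦3, 6↦5]  zeros at y ∈ {1}
  x = 4: [0↦3, 1↦1, 2↦1, 3↦2, 4↦3, 5↦3, 6↦1]  zeros at y ∈ ∅
  x = 5: [0↦0, 1↦3, 2↦3, 3↦6, 4↦4, 5↦3, 6↦2]  zeros at y ∈ {0}
  x = 6: [0↦6, 1↦5, 2↦3, 3↦6, 4↦6, 5↦2, 6↦0]  zeros at y ∈ {6}
Collecting zeros: affine points = {(0, 2), (1, 2), (1, 5), (2, 3), (3, 1), (5, 0), (6, 6)}.
Total count |C(F_7)_aff| = 7.


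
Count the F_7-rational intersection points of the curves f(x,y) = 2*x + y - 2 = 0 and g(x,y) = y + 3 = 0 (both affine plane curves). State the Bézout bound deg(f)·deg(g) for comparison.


Common zeros: {(6, 4)}; count = 1; Bézout bound = 1.

deg(f) = 1, deg(g) = 1, so Bézout bound = 1.
Scan x ∈ F_7. For each x, list the y ∈ F_7 with f(x, y) ≡ 0 and those with g(x, y) ≡ 0 (mod 7); the common zeros in that column are the intersection.
  x = 0: f ≡ 0 at y ∈ {2}; g ≡ 0 at y ∈ {4}; common: ∅.
  x = 1: f ≡ 0 at y ∈ {0}; g ≡ 0 at y ∈ {4}; common: ∅.
  x = 2: f ≡ 0 at y ∈ {5}; g ≡ 0 at y ∈ {4}; common: ∅.
  x = 3: f ≡ 0 at y ∈ {3}; g ≡ 0 at y ∈ {4}; common: ∅.
  x = 4: f ≡ 0 at y ∈ {1}; g ≡ 0 at y ∈ {4}; common: ∅.
  x = 5: f ≡ 0 at y ∈ {6}; g ≡ 0 at y ∈ {4}; common: ∅.
  x = 6: f ≡ 0 at y ∈ {4}; g ≡ 0 at y ∈ {4}; common: {4}.
Collecting: common zeros = {(6, 4)}, so the count is 1.
Comparison with the Bézout bound: 1 ≤ 1 = deg(f)·deg(g), as expected for curves with no common component (the bound is attained).


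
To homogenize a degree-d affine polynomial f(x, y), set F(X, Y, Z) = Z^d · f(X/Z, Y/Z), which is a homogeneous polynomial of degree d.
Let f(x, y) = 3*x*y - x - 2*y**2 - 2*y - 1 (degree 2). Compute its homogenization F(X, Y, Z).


F(X, Y, Z) = 3*X*Y - X*Z - 2*Y**2 - 2*Y*Z - Z**2

deg(f) = 2.
Substitute x = X/Z, y = Y/Z into f, then multiply by Z^2.
  monomial 3·x^1·y^1 ↦ 3·X^1·Y^1·Z^0.
  monomial -1·x^1·y^0 ↦ -1·X^1·Y^0·Z^1.
  monomial -2·x^0·y^2 ↦ -2·X^0·Y^2·Z^0.
  monomial -2·x^0·y^1 ↦ -2·X^0·Y^1·Z^1.
  monomial -1·x^0·y^0 ↦ -1·X^0·Y^0·Z^2.
Collecting: F(X, Y, Z) = 3*X*Y - X*Z - 2*Y**2 - 2*Y*Z - Z**2.


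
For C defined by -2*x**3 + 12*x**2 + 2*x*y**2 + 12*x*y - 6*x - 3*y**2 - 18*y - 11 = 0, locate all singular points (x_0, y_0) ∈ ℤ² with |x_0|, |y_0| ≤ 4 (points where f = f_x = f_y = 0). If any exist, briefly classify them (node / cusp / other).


Singular points: {(2, -3)}; classification: cusp.

Compute partial derivatives:
  f_x = -6*x**2 + 24*x + 2*y**2 + 12*y - 6.
  f_y = 4*x*y + 12*x - 6*y - 18.
Scan x_0 ∈ {−4, ..., 4}. For each x_0, f_y(x_0, y) is a polynomial in y; find its integer roots y ∈ {−4, ..., 4}, then test f_x and f at those candidates.
  x = -4: f_y(-4, y) = -22*y - 66; vanishes at y ∈ {-3}. (-4, -3): f_x = -216 ≠ 0.
  x = -3: f_y(-3, y) = -18*y - 54; vanishes at y ∈ {-3}. (-3, -3): f_x = -150 ≠ 0.
  x = -2: f_y(-2, y) = -14*y - 42; vanishes at y ∈ {-3}. (-2, -3): f_x = -96 ≠ 0.
  x = -1: f_y(-1, y) = -10*y - 30; vanishes at y ∈ {-3}. (-1, -3): f_x = -54 ≠ 0.
  x = 0: f_y(0, y) = -6*y - 18; vanishes at y ∈ {-3}. (0, -3): f_x = -24 ≠ 0.
  x = 1: f_y(1, y) = -2*y - 6; vanishes at y ∈ {-3}. (1, -3): f_x = -6 ≠ 0.
  x = 2: f_y(2, y) = 2*y + 6; vanishes at y ∈ {-3}. (2, -3): f_x = 0, f = 0 — SINGULAR.
  x = 3: f_y(3, y) = 6*y + 18; vanishes at y ∈ {-3}. (3, -3): f_x = -6 ≠ 0.
  x = 4: f_y(4, y) = 10*y + 30; vanishes at y ∈ {-3}. (4, -3): f_x = -24 ≠ 0.
Only singular point on the grid: (2, -3).
Classify: substitute x = 2 + u, y = -3 + v and expand: f = -2*u**3 + 2*u*v**2 + v**2.
No constant or linear terms (consistent with a singular point). Quadratic part: v**2. Cubic part: -2*u**3 + 2*u*v**2.
The quadratic part v**2 is a perfect square, so there is a single (double) tangent line v = 0, i.e. y = -3. Restricting the cubic part to that line (v = 0) leaves -2*u**3 ≠ 0, so f is not divisible by v and the branch is v² ≈ 2*u**3 to lowest order — this is a cusp.
Classification: cusp.


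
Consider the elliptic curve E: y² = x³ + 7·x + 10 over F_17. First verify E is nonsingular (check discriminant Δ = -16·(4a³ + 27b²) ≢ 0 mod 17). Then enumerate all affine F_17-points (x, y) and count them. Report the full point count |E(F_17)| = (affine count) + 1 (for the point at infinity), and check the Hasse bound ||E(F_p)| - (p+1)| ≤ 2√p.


Affine points = {(1, 1), (1, 16), (2, 7), (2, 10), (4, 0), (5, 0), (6, 8), (6, 9), (8, 0), (10, 3), (10, 14), (14, 8), (14, 9), (16, 6), (16, 11)}; affine count = 15; |E(F_17)| = 16.

Discriminant check: Δ ∝ 4a³ + 27b² = 4·7³ + 27·10² = 4·343 + 27·100 ≡ 9 (mod 17). Nonzero ⇒ E is nonsingular.
For each x ∈ F_17, compute rhs = x³ + 7·x + 10 mod 17, then count y ∈ F_17 with y² ≡ rhs.
  x = 0: rhs = 10, matching y values: none (0 points).
  x = 1: rhs = 1, matching y values: 1, 16 (2 points).
  x = 2: rhs = 15, matching y values: 7, 10 (2 points).
  x = 3: rhs = 7, matching y values: none (0 points).
  x = 4: rhs = 0, matching y values: 0 (1 points).
  x = 5: rhs = 0, matching y values: 0 (1 points).
  x = 6: rhs = 13, matching y values: 8, 9 (2 points).
  x = 7: rhs = 11, matching y values: none (0 points).
  x = 8: rhs = 0, matching y values: 0 (1 points).
  x = 9: rhs = 3, matching y values: none (0 points).
  x = 10: rhs = 9, matching y values: 3, 14 (2 points).
  x = 11: rhs = 7, matching y values: none (0 points).
  x = 12: rhs = 3, matching y values: none (0 points).
  x = 13: rhs = 3, matching y values: none (0 points).
  x = 14: rhs = 13, matching y values: 8, 9 (2 points).
  x = 15: rhs = 5, matching y values: none (0 points).
  x = 16: rhs = 2, matching y values: 6, 11 (2 points).
Total affine count: 15.
Full point count |E(F_17)| = 15 + 1 = 16.
Hasse bound: |16 − (17+1)| = |-2| = 2 ≤ 2√17 ≈ 8.2462 ✓.


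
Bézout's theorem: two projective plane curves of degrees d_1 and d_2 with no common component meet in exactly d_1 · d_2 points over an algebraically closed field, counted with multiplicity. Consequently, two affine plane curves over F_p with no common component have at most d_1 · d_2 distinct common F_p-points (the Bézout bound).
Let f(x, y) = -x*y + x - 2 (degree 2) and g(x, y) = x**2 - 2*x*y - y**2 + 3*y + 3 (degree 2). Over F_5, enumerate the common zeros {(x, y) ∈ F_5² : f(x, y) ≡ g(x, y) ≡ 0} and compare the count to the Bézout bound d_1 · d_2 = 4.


Common zeros: {(4, 3)}; count = 1; Bézout bound = 4.

deg(f) = 2, deg(g) = 2, so Bézout bound = 4.
Scan x ∈ F_5. For each x, list the y ∈ F_5 with f(x, y) ≡ 0 and those with g(x, y) ≡ 0 (mod 5); the common zeros in that column are the intersection.
  x = 0: f ≡ 0 at y ∈ ∅; g ≡ 0 at y ∈ {1, 2}; common: ∅.
  x = 1: f ≡ 0 at y ∈ {4}; g ≡ 0 at y ∈ ∅; common: ∅.
  x = 2: f ≡ 0 at y ∈ {0}; g ≡ 0 at y ∈ {1, 3}; common: ∅.
  x = 3: f ≡ 0 at y ∈ {2}; g ≡ 0 at y ∈ ∅; common: ∅.
  x = 4: f ≡ 0 at y ∈ {3}; g ≡ 0 at y ∈ {2, 3}; common: {3}.
Collecting: common zeros = {(4, 3)}, so the count is 1.
Comparison with the Bézout bound: 1 ≤ 4 = deg(f)·deg(g), as expected for curves with no common component (the affine F_5-count falls short of the bound because intersections may lie at infinity, over extension fields, or carry multiplicity).


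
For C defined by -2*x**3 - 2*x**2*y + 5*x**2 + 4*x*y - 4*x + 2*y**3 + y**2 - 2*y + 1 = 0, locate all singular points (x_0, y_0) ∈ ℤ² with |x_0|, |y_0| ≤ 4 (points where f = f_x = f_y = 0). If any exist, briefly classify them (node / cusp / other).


Singular points: {(1, 0)}; classification: node.

Compute partial derivatives:
  f_x = -6*x**2 - 4*x*y + 10*x + 4*y - 4.
  f_y = -2*x**2 + 4*x + 6*y**2 + 2*y - 2.
Scan x_0 ∈ {−4, ..., 4}. For each x_0, f_y(x_0, y) is a polynomial in y; find its integer roots y ∈ {−4, ..., 4}, then test f_x and f at those candidates.
  x = -4: f_y(-4, y) = 6*y**2 + 2*y - 50; no integer root y with |y| ≤ 4.
  x = -3: f_y(-3, y) = 6*y**2 + 2*y - 32; no integer root y with |y| ≤ 4.
  x = -2: f_y(-2, y) = 6*y**2 + 2*y - 18; no integer root y with |y| ≤ 4.
  x = -1: f_y(-1, y) = 6*y**2 + 2*y - 8; vanishes at y ∈ {1}. (-1, 1): f_x = -12 ≠ 0.
  x = 0: f_y(0, y) = 6*y**2 + 2*y - 2; no integer root y with |y| ≤ 4.
  x = 1: f_y(1, y) = 6*y**2 + 2*y; vanishes at y ∈ {0}. (1, 0): f_x = 0, f = 0 — SINGULAR.
  x = 2: f_y(2, y) = 6*y**2 + 2*y - 2; no integer root y with |y| ≤ 4.
  x = 3: f_y(3, y) = 6*y**2 + 2*y - 8; vanishes at y ∈ {1}. (3, 1): f_x = -36 ≠ 0.
  x = 4: f_y(4, y) = 6*y**2 + 2*y - 18; no integer root y with |y| ≤ 4.
Only singular point on the grid: (1, 0).
Classify: substitute x = 1 + u, y = 0 + v and expand: f = -2*u**3 - 2*u**2*v - u**2 + 2*v**3 + v**2.
No constant or linear terms (consistent with a singular point). Quadratic part: -u**2 + v**2. Cubic part: -2*u**3 - 2*u**2*v + 2*v**3.
The quadratic part v**2 - u**2 = (v − u)(v + u) splits into two distinct linear factors, so there are two distinct tangent lines y − 0 = ±(x − 1) — this is a node (ordinary double point).
Classification: node.


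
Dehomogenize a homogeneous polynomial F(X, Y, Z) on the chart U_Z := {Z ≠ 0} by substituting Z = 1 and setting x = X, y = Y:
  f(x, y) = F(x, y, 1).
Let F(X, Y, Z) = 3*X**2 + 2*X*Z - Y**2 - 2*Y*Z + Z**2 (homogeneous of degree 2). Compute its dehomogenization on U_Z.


f(x, y) = 3*x**2 + 2*x - y**2 - 2*y + 1

On U_Z we set Z = 1. Each monomial c·X^i·Y^j·Z^k in F becomes c·x^i·y^j·1^k = c·x^i·y^j.
Substituting Z = 1: F(X, Y, 1) = 3*x**2 + 2*x - y**2 - 2*y + 1.
Note: deg(f) ≤ deg(F) = 2; strict inequality happens when F is divisible by Z (lost terms).


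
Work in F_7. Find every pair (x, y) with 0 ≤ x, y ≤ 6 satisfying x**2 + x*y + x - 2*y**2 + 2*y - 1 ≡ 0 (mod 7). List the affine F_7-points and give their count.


Affine F_7-points: {(2, 1), (3, 1), (3, 5), (5, 2), (5, 5), (6, 2)}; count = 6.

For each of the 49 pairs (x, y) ∈ F_7², evaluate f(x, y) mod 7. Record the zeros.
  x = 0: [0↦6, 1↦6, 2↦2, 3↦1, 4↦3, 5↦1, 6↦2]  zeros at y ∈ ∅
  x = 1: [0↦1, 1↦2, 2↦6, 3↦6, 4↦2, 5↦1, 6↦3]  zeros at y ∈ ∅
  x = 2: [0↦5, 1↦0, 2↦5, 3↦6, 4↦3, 5↦3, 6↦6]  zeros at y ∈ {1}
  x = 3: [0↦4, 1↦0, 2↦6, 3↦1, 4↦6, 5↦0, 6↦4]  zeros at y ∈ {1, 5}
  x = 4: [0↦5, 1↦2, 2↦2, 3↦5, 4↦4, 5↦6, 6↦4]  zeros at y ∈ ∅
  x = 5: [0↦1, 1↦6, 2↦0, 3↦4, 4↦4, 5↦0, 6↦6]  zeros at y ∈ {2, 5}
  x = 6: [0↦6, 1↦5, 2↦0, 3↦5, 4↦6, 5↦3, 6↦3]  zeros at y ∈ {2}
Collecting zeros: affine points = {(2, 1), (3, 1), (3, 5), (5, 2), (5, 5), (6, 2)}.
Total count |C(F_7)_aff| = 6.


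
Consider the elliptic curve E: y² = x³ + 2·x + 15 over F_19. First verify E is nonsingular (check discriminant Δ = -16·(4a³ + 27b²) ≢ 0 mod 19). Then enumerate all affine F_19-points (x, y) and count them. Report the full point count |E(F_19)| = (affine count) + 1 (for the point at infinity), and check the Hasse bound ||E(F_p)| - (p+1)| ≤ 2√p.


Affine points = {(4, 7), (4, 12), (5, 6), (5, 13), (7, 7), (7, 12), (8, 7), (8, 12), (10, 3), (10, 16), (11, 0), (12, 0), (15, 0), (16, 1), (16, 18)}; affine count = 15; |E(F_19)| = 16.

Discriminant check: Δ ∝ 4a³ + 27b² = 4·2³ + 27·15² = 4·8 + 27·225 ≡ 8 (mod 19). Nonzero ⇒ E is nonsingular.
For each x ∈ F_19, compute rhs = x³ + 2·x + 15 mod 19, then count y ∈ F_19 with y² ≡ rhs.
  x = 0: rhs = 15, matching y values: none (0 points).
  x = 1: rhs = 18, matching y values: none (0 points).
  x = 2: rhs = 8, matching y values: none (0 points).
  x = 3: rhs = 10, matching y values: none (0 points).
  x = 4: rhs = 11, matching y values: 7, 12 (2 points).
  x = 5: rhs = 17, matching y values: 6, 13 (2 points).
  x = 6: rhs = 15, matching y values: none (0 points).
  x = 7: rhs = 11, matching y values: 7, 12 (2 points).
  x = 8: rhs = 11, matching y values: 7, 12 (2 points).
  x = 9: rhs = 2, matching y values: none (0 points).
  x = 10: rhs = 9, matching y values: 3, 16 (2 points).
  x = 11: rhs = 0, matching y values: 0 (1 points).
  x = 12: rhs = 0, matching y values: 0 (1 points).
  x = 13: rhs = 15, matching y values: none (0 points).
  x = 14: rhs = 13, matching y values: none (0 points).
  x = 15: rhs = 0, matching y values: 0 (1 points).
  x = 16: rhs = 1, matching y values: 1, 18 (2 points).
  x = 17: rhs = 3, matching y values: none (0 points).
  x = 18: rhs = 12, matching y values: none (0 points).
Total affine count: 15.
Full point count |E(F_19)| = 15 + 1 = 16.
Hasse bound: |16 − (19+1)| = |-4| = 4 ≤ 2√19 ≈ 8.7178 ✓.


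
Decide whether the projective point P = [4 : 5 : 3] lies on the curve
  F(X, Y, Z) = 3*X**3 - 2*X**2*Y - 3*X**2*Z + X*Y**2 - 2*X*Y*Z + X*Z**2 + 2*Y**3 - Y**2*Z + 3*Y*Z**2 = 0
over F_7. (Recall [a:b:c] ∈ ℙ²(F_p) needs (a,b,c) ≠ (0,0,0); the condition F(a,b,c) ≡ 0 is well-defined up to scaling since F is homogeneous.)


F(4,5,3) ≡ 4 (mod 7); P is NOT on the curve.

Evaluate F(4, 5, 3) term-by-term (mod 7).
  3*X**3 ↦ 3·64·1·1 = 192
  -2*X**2*Y ↦ -2·16·5·1 = -160
  -3*X**2*Z ↦ -3·16·1·3 = -144
  X*Y**2 ↦ 1·4·25·1 = 100
  -2*X*Y*Z ↦ -2·4·5·3 = -120
  X*Z**2 ↦ 1·4·1·9 = 36
  2*Y**3 ↦ 2·1·125·1 = 250
  -Y**2*Z ↦ -1·1·25·3 = -75
  3*Y*Z**2 ↦ 3·1·5·9 = 135
Sum: F(4, 5, 3) = (192) + (-160) + (-144) + (100) + (-120) + (36) + (250) + (-75) + (135) = 214.
Reducing mod 7: 214 ≡ 4 (mod 7).
Since F(a, b, c) ≡ 4 ≠ 0 (mod 7), P does NOT lie on the curve.


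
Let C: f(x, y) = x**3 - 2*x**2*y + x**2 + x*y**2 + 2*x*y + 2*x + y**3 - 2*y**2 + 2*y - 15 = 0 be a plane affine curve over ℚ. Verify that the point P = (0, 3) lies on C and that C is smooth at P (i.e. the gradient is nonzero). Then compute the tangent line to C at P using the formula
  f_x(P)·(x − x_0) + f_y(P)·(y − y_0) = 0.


Tangent line at P: 17*x + 17*y - 51 = 0.

Step 1: f(0, 3) = 0, so P lies on C.
Step 2: partial derivatives
  f_x(x, y) = 3*x**2 - 4*x*y + 2*x + y**2 + 2*y + 2, f_y(x, y) = -2*x**2 + 2*x*y + 2*x + 3*y**2 - 4*y + 2.
  f_x(P) = 17, f_y(P) = 17 (gradient nonzero, so P is smooth).
Step 3: tangent line at P: 17·(x − 0) + 17·(y − 3) = 0.
Expanding: 17*x + 17*y - 51 = 0.


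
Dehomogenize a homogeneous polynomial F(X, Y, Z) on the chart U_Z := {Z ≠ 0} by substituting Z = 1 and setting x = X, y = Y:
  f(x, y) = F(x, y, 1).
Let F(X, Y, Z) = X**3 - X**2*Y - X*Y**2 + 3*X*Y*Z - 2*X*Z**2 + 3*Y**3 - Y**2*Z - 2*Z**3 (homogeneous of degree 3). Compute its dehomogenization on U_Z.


f(x, y) = x**3 - x**2*y - x*y**2 + 3*x*y - 2*x + 3*y**3 - y**2 - 2

On U_Z we set Z = 1. Each monomial c·X^i·Y^j·Z^k in F becomes c·x^i·y^j·1^k = c·x^i·y^j.
Substituting Z = 1: F(X, Y, 1) = x**3 - x**2*y - x*y**2 + 3*x*y - 2*x + 3*y**3 - y**2 - 2.
Note: deg(f) ≤ deg(F) = 3; strict inequality happens when F is divisible by Z (lost terms).


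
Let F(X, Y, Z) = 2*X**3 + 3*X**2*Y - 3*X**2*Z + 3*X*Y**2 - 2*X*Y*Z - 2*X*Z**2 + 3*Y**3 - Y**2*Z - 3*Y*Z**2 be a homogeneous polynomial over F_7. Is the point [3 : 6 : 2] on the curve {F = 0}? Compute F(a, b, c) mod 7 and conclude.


F(3,6,2) ≡ 5 (mod 7); P is NOT on the curve.

Evaluate F(3, 6, 2) term-by-term (mod 7).
  2*X**3 ↦ 2·27·1·1 = 54
  3*X**2*Y ↦ 3·9·6·1 = 162
  -3*X**2*Z ↦ -3·9·1·2 = -54
  3*X*Y**2 ↦ 3·3·36·1 = 324
  -2*X*Y*Z ↦ -2·3·6·2 = -72
  -2*X*Z**2 ↦ -2·3·1·4 = -24
  3*Y**3 ↦ 3·1·216·1 = 648
  -Y**2*Z ↦ -1·1·36·2 = -72
  -3*Y*Z**2 ↦ -3·1·6·4 = -72
Sum: F(3, 6, 2) = (54) + (162) + (-54) + (324) + (-72) + (-24) + (648) + (-72) + (-72) = 894.
Reducing mod 7: 894 ≡ 5 (mod 7).
Since F(a, b, c) ≡ 5 ≠ 0 (mod 7), P does NOT lie on the curve.


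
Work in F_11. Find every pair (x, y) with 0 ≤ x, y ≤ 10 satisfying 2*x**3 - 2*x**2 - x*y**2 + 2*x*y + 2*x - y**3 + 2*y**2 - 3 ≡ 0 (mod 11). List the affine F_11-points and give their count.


Affine F_11-points: {(0, 10), (3, 10), (7, 8), (9, 8), (9, 10), (10, 4)}; count = 6.

For each of the 121 pairs (x, y) ∈ F_11², evaluate f(x, y) mod 11. Record the zeros.
  x = 0: [0↦8, 1↦9, 2↦8, 3↦10, 4↦9, 5↦10, 6↦7, 7↦5, 8↦9, 9↦2, 10↦0]  zeros at y ∈ {10}
  x = 1: [0↦10, 1↦1, 2↦10, 3↦9, 4↦3, 5↦8, 6↦7, 7↦5, 8↦7, 9↦7, 10↦10]  zeros at y ∈ ∅
  x = 2: [0↦9, 1↦1, 2↦9, 3↦5, 4↦5, 5↦3, 6↦4, 7↦2, 8↦2, 9↦9, 10↦6]  zeros at y ∈ ∅
  x = 3: [0↦6, 1↦10, 2↦6, 3↦10, 4↦5, 5↦7, 6↦10, 7↦8, 8↦6, 9↦9, 10↦0]  zeros at y ∈ {10}
  x = 4: [0↦2, 1↦7, 2↦2, 3↦3, 4↦4, 5↦10, 6↦4, 7↦2, 8↦9, 9↦8, 10↦4]  zeros at y ∈ ∅
  x = 5: [0↦9, 1↦4, 2↦9, 3↦7, 4↦3, 5↦2, 6↦9, 7↦7, 8↦1, 9↦7, 10↦8]  zeros at y ∈ ∅
  x = 6: [0↦6, 1↦2, 2↦6, 3↦1, 4↦3, 5↦6, 6↦4, 7↦2, 8↦5, 9↦7, 10↦2]  zeros at y ∈ ∅
  x = 7: [0↦5, 1↦2, 2↦5, 3↦8, 4↦5, 5↦1, 6↦1, 7↦10, 8↦0, 9↦9, 10↦9]  zeros at y ∈ {8}
  x = 8: [0↦7, 1↦5, 2↦7, 3↦7, 4↦10, 5↦10, 6↦1, 7↦10, 8↦9, 9↦3, 10↦8]  zeros at y ∈ ∅
  x = 9: [0↦2, 1↦1, 2↦2, 3↦10, 4↦8, 5↦1, 6↦5, 7↦3, 8↦0, 9↦1, 10↦0]  zeros at y ∈ {8, 10}
  x = 10: [0↦2, 1↦2, 2↦2, 3↦7, 4↦0, 5↦8, 6↦3, 7↦1, 8↦7, 9↦4, 10↦8]  zeros at y ∈ {4}
Collecting zeros: affine points = {(0, 10), (3, 10), (7, 8), (9, 8), (9, 10), (10, 4)}.
Total count |C(F_11)_aff| = 6.


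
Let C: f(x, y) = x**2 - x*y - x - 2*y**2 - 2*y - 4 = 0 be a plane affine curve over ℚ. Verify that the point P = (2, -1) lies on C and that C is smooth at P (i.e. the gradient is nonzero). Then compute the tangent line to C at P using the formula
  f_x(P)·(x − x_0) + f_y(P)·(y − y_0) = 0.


Tangent line at P: 4*x - 8 = 0.

Step 1: f(2, -1) = 0, so P lies on C.
Step 2: partial derivatives
  f_x(x, y) = 2*x - y - 1, f_y(x, y) = -x - 4*y - 2.
  f_x(P) = 4, f_y(P) = 0 (gradient nonzero, so P is smooth).
Step 3: tangent line at P: 4·(x − 2) + 0·(y − -1) = 0.
Expanding: 4*x - 8 = 0.


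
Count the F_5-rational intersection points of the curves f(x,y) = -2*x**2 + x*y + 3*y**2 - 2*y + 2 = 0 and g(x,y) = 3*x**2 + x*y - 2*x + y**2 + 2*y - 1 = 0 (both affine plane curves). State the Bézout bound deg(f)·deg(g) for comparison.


Common zeros: {(1, 0), (1, 2)}; count = 2; Bézout bound = 4.

deg(f) = 2, deg(g) = 2, so Bézout bound = 4.
Scan x ∈ F_5. For each x, list the y ∈ F_5 with f(x, y) ≡ 0 and those with g(x, y) ≡ 0 (mod 5); the common zeros in that column are the intersection.
  x = 0: f ≡ 0 at y ∈ {2}; g ≡ 0 at y ∈ ∅; common: ∅.
  x = 1: f ≡ 0 at y ∈ {0, 2}; g ≡ 0 at y ∈ {0, 2}; common: {0, 2}.
  x = 2: f ≡ 0 at y ∈ ∅; g ≡ 0 at y ∈ ∅; common: ∅.
  x = 3: f ≡ 0 at y ∈ ∅; g ≡ 0 at y ∈ {0}; common: ∅.
  x = 4: f ≡ 0 at y ∈ {0, 1}; g ≡ 0 at y ∈ {2}; common: ∅.
Collecting: common zeros = {(1, 0), (1, 2)}, so the count is 2.
Comparison with the Bézout bound: 2 ≤ 4 = deg(f)·deg(g), as expected for curves with no common component (the affine F_5-count falls short of the bound because intersections may lie at infinity, over extension fields, or carry multiplicity).


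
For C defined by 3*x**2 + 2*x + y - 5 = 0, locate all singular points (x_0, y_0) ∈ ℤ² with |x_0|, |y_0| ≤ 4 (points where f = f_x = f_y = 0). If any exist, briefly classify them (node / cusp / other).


No singular points in the scanned grid; C is smooth there.

Compute partial derivatives:
  f_x = 6*x + 2.
  f_y = 1.
f_y = 1 is a nonzero constant, so f_y never vanishes: no point (x, y) can satisfy f = f_x = f_y = 0. In particular no (x, y) ∈ {−4, ..., 4}² is singular; the curve is smooth.


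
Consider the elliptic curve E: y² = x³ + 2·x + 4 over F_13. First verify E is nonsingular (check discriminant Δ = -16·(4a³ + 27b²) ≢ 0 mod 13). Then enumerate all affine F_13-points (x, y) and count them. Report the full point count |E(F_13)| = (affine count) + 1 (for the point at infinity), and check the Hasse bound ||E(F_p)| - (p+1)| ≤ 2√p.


Affine points = {(0, 2), (0, 11), (2, 4), (2, 9), (5, 3), (5, 10), (7, 6), (7, 7), (8, 5), (8, 8), (9, 6), (9, 7), (10, 6), (10, 7), (12, 1), (12, 12)}; affine count = 16; |E(F_13)| = 17.

Discriminant check: Δ ∝ 4a³ + 27b² = 4·2³ + 27·4² = 4·8 + 27·16 ≡ 9 (mod 13). Nonzero ⇒ E is nonsingular.
For each x ∈ F_13, compute rhs = x³ + 2·x + 4 mod 13, then count y ∈ F_13 with y² ≡ rhs.
  x = 0: rhs = 4, matching y values: 2, 11 (2 points).
  x = 1: rhs = 7, matching y values: none (0 points).
  x = 2: rhs = 3, matching y values: 4, 9 (2 points).
  x = 3: rhs = 11, matching y values: none (0 points).
  x = 4: rhs = 11, matching y values: none (0 points).
  x = 5: rhs = 9, matching y values: 3, 10 (2 points).
  x = 6: rhs = 11, matching y values: none (0 points).
  x = 7: rhs = 10, matching y values: 6, 7 (2 points).
  x = 8: rhs = 12, matching y values: 5, 8 (2 points).
  x = 9: rhs = 10, matching y values: 6, 7 (2 points).
  x = 10: rhs = 10, matching y values: 6, 7 (2 points).
  x = 11: rhs = 5, matching y values: none (0 points).
  x = 12: rhs = 1, matching y values: 1, 12 (2 points).
Total affine count: 16.
Full point count |E(F_13)| = 16 + 1 = 17.
Hasse bound: |17 − (13+1)| = |3| = 3 ≤ 2√13 ≈ 7.2111 ✓.


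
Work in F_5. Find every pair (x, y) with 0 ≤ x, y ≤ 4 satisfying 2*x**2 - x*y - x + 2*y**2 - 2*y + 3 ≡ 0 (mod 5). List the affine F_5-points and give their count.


Affine F_5-points: {(0, 3), (2, 3), (2, 4), (3, 1), (3, 4)}; count = 5.

For each of the 25 pairs (x, y) ∈ F_5², evaluate f(x, y) mod 5. Record the zeros.
  x = 0: [0↦3, 1↦3, 2↦2, 3↦0, 4↦2]  zeros at y ∈ {3}
  x = 1: [0↦4, 1↦3, 2↦1, 3↦3, 4↦4]  zeros at y ∈ ∅
  x = 2: [0↦4, 1↦2, 2↦4, 3↦0, 4↦0]  zeros at y ∈ {3, 4}
  x = 3: [0↦3, 1↦0, 2↦1, 3↦1, 4↦0]  zeros at y ∈ {1, 4}
  x = 4: [0↦1, 1↦2, 2↦2, 3↦1, 4↦4]  zeros at y ∈ ∅
Collecting zeros: affine points = {(0, 3), (2, 3), (2, 4), (3, 1), (3, 4)}.
Total count |C(F_5)_aff| = 5.


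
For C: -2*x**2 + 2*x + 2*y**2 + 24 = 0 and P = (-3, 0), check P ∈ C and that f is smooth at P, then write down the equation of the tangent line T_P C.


Tangent line at P: 14*x + 42 = 0.

Step 1: f(-3, 0) = 0, so P lies on C.
Step 2: partial derivatives
  f_x(x, y) = 2 - 4*x, f_y(x, y) = 4*y.
  f_x(P) = 14, f_y(P) = 0 (gradient nonzero, so P is smooth).
Step 3: tangent line at P: 14·(x − -3) + 0·(y − 0) = 0.
Expanding: 14*x + 42 = 0.


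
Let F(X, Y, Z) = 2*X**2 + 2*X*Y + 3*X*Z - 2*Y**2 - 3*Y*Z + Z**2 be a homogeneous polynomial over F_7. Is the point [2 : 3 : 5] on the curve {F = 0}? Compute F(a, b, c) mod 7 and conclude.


F(2,3,5) ≡ 5 (mod 7); P is NOT on the curve.

Evaluate F(2, 3, 5) term-by-term (mod 7).
  2*X**2 ↦ 2·4·1·1 = 8
  2*X*Y ↦ 2·2·3·1 = 12
  3*X*Z ↦ 3·2·1·5 = 30
  -2*Y**2 ↦ -2·1·9·1 = -18
  -3*Y*Z ↦ -3·1·3·5 = -45
  Z**2 ↦ 1·1·1·25 = 25
Sum: F(2, 3, 5) = (8) + (12) + (30) + (-18) + (-45) + (25) = 12.
Reducing mod 7: 12 ≡ 5 (mod 7).
Since F(a, b, c) ≡ 5 ≠ 0 (mod 7), P does NOT lie on the curve.


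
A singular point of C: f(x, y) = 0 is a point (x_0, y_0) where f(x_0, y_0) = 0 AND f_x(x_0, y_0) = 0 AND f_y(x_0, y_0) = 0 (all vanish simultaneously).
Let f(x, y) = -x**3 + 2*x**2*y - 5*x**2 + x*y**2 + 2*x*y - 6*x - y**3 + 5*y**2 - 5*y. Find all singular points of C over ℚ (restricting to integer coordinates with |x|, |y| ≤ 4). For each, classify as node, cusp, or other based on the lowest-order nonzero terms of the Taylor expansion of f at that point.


Singular points: {(-1, 1)}; classification: cusp.

Compute partial derivatives:
  f_x = -3*x**2 + 4*x*y - 10*x + y**2 + 2*y - 6.
  f_y = 2*x**2 + 2*x*y + 2*x - 3*y**2 + 10*y - 5.
Scan x_0 ∈ {−4, ..., 4}. For each x_0, f_y(x_0, y) is a polynomial in y; find its integer roots y ∈ {−4, ..., 4}, then test f_x and f at those candidates.
  x = -4: f_y(-4, y) = -3*y**2 + 2*y + 19; no integer root y with |y| ≤ 4.
  x = -3: f_y(-3, y) = -3*y**2 + 4*y + 7; vanishes at y ∈ {-1}. (-3, -1): f_x = 8 ≠ 0.
  x = -2: f_y(-2, y) = -3*y**2 + 6*y - 1; no integer root y with |y| ≤ 4.
  x = -1: f_y(-1, y) = -3*y**2 + 8*y - 5; vanishes at y ∈ {1}. (-1, 1): f_x = 0, f = 0 — SINGULAR.
  x = 0: f_y(0, y) = -3*y**2 + 10*y - 5; no integer root y with |y| ≤ 4.
  x = 1: f_y(1, y) = -3*y**2 + 12*y - 1; no integer root y with |y| ≤ 4.
  x = 2: f_y(2, y) = -3*y**2 + 14*y + 7; no integer root y with |y| ≤ 4.
  x = 3: f_y(3, y) = -3*y**2 + 16*y + 19; vanishes at y ∈ {-1}. (3, -1): f_x = -76 ≠ 0.
  x = 4: f_y(4, y) = -3*y**2 + 18*y + 35; no integer root y with |y| ≤ 4.
Only singular point on the grid: (-1, 1).
Classify: substitute x = -1 + u, y = 1 + v and expand: f = -u**3 + 2*u**2*v + u*v**2 - v**3 + v**2.
No constant or linear terms (consistent with a singular point). Quadratic part: v**2. Cubic part: -u**3 + 2*u**2*v + u*v**2 - v**3.
The quadratic part v**2 is a perfect square, so there is a single (double) tangent line v = 0, i.e. y = 1. Restricting the cubic part to that line (v = 0) leaves -u**3 ≠ 0, so f is not divisible by v and the branch is v² ≈ u**3 to lowest order — this is a cusp.
Classification: cusp.


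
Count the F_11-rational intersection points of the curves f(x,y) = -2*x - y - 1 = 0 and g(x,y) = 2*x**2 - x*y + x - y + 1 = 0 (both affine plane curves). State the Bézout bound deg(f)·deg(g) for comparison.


Common zeros: ∅; count = 0; Bézout bound = 2.

deg(f) = 1, deg(g) = 2, so Bézout bound = 2.
Scan x ∈ F_11. For each x, list the y ∈ F_11 with f(x, y) ≡ 0 and those with g(x, y) ≡ 0 (mod 11); the common zeros in that column are the intersection.
  x = 0: f ≡ 0 at y ∈ {10}; g ≡ 0 at y ∈ {1}; common: ∅.
  x = 1: f ≡ 0 at y ∈ {8}; g ≡ 0 at y ∈ {2}; common: ∅.
  x = 2: f ≡ 0 at y ∈ {6}; g ≡ 0 at y ∈ {0}; common: ∅.
  x = 3: f ≡ 0 at y ∈ {4}; g ≡ 0 at y ∈ {0}; common: ∅.
  x = 4: f ≡ 0 at y ∈ {2}; g ≡ 0 at y ∈ {3}; common: ∅.
  x = 5: f ≡ 0 at y ∈ {0}; g ≡ 0 at y ∈ {2}; common: ∅.
  x = 6: f ≡ 0 at y ∈ {9}; g ≡ 0 at y ∈ {5}; common: ∅.
  x = 7: f ≡ 0 at y ∈ {7}; g ≡ 0 at y ∈ {5}; common: ∅.
  x = 8: f ≡ 0 at y ∈ {5}; g ≡ 0 at y ∈ {3}; common: ∅.
  x = 9: f ≡ 0 at y ∈ {3}; g ≡ 0 at y ∈ {4}; common: ∅.
  x = 10: f ≡ 0 at y ∈ {1}; g ≡ 0 at y ∈ ∅; common: ∅.
Collecting: common zeros = ∅, so the count is 0.
Comparison with the Bézout bound: 0 ≤ 2 = deg(f)·deg(g), as expected for curves with no common component (the affine F_11-count falls short of the bound because intersections may lie at infinity, over extension fields, or carry multiplicity).
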